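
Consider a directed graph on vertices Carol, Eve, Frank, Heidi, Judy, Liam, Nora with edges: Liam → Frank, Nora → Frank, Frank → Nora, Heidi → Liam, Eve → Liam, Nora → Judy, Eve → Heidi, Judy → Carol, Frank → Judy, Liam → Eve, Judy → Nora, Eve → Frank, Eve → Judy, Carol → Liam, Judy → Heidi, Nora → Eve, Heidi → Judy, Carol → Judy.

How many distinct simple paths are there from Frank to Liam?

11

Frank→Judy→Carol→Liam
Frank→Judy→Heidi→Liam
Frank→Judy→Nora→Eve→Heidi→Liam
Frank→Judy→Nora→Eve→Liam
Frank→Nora→Eve→Heidi→Judy→Carol→Liam
Frank→Nora→Eve→Heidi→Liam
Frank→Nora→Eve→Judy→Carol→Liam
Frank→Nora→Eve→Judy→Heidi→Liam
Frank→Nora→Eve→Liam
Frank→Nora→Judy→Carol→Liam
Frank→Nora→Judy→Heidi→Liam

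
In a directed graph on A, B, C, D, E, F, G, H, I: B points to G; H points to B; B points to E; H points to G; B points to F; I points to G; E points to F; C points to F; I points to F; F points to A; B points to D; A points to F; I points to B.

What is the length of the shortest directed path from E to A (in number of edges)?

2

Distance 0: E.
Distance 1: F.
Distance 2: A — contains A.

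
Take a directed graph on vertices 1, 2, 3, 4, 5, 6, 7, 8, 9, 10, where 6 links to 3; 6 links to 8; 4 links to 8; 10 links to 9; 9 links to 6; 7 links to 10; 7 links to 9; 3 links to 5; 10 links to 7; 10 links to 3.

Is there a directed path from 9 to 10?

No

Explore from 9.
Distance 1: reach 6.
Distance 2: reach 3, 8.
Distance 3: reach 5.
The search from 9 is exhausted; no directed path reaches 10.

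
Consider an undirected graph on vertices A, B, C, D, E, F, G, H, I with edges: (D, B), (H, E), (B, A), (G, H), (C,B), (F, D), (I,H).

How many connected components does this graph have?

From A: component {A, B, C, D, F}.
From E: component {E, G, H, I}.
That's 2 components.

2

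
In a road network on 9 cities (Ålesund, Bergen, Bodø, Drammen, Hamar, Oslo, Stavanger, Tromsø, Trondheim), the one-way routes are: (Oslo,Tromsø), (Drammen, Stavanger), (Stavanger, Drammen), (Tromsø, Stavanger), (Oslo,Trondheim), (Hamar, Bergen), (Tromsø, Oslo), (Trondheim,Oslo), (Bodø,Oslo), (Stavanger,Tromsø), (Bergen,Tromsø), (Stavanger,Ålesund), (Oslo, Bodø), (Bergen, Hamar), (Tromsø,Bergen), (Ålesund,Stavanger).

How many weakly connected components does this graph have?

From Ålesund: component {Ålesund, Bergen, Bodø, Drammen, Hamar, Oslo, Stavanger, Tromsø, Trondheim}.
That's 1 component.

1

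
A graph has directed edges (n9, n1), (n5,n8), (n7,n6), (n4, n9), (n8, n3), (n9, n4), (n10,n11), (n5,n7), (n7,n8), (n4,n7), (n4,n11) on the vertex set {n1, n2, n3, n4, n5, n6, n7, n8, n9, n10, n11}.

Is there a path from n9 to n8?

Explore from n9.
Distance 1: reach n1, n4.
Distance 2: reach n7, n11.
Distance 3: reach n6, n8.
Found n8.

Yes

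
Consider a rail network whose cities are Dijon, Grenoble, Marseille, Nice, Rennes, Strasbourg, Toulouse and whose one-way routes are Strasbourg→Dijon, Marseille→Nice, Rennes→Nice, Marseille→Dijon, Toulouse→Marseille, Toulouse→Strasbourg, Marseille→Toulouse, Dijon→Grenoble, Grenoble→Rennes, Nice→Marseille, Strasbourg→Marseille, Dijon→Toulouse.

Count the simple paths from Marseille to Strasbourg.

Marseille→Dijon→Toulouse→Strasbourg
Marseille→Toulouse→Strasbourg

2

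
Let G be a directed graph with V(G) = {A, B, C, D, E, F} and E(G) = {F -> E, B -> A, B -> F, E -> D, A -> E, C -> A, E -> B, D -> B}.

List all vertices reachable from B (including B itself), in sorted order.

A, B, D, E, F

Start at B.
Its neighbours: A, F.
Then their neighbours: E.
Then next layer: D.
Nothing further is reachable.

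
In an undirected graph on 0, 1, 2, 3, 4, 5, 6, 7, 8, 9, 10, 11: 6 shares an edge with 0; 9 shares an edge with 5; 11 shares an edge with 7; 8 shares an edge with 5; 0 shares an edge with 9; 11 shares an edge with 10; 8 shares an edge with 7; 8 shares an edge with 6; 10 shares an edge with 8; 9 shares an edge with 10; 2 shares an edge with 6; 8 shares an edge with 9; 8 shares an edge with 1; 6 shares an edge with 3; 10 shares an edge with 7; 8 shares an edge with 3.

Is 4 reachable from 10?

No

Explore from 10.
Distance 1: reach 7, 8, 9, 11.
Distance 2: reach 0, 1, 3, 5, 6.
Distance 3: reach 2.
The search is exhausted without reaching 4; it lies in a different component.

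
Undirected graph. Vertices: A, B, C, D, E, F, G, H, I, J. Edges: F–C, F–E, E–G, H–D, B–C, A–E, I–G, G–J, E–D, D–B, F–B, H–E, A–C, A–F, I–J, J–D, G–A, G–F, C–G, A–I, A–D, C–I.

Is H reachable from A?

Explore from A.
Distance 1: reach C, D, E, F, G, I.
Distance 2: reach B, H, J.
Found H.

Yes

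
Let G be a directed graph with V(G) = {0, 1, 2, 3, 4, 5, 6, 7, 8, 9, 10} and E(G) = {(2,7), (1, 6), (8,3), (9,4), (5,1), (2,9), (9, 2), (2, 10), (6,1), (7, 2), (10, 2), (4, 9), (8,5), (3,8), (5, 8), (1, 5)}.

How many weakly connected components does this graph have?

3

From 0: component {0}.
From 1: component {1, 3, 5, 6, 8}.
From 2: component {2, 4, 7, 9, 10}.
That's 3 components.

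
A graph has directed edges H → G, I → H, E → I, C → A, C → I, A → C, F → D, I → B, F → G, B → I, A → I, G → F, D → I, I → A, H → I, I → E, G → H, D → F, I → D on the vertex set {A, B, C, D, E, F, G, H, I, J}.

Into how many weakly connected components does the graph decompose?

2

From A: component {A, B, C, D, E, F, G, H, I}.
From J: component {J}.
That's 2 components.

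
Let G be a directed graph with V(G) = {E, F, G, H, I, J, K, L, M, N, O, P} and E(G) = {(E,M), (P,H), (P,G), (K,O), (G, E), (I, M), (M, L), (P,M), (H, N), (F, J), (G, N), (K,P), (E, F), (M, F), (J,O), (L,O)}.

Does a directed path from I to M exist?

Explore from I.
Distance 1: reach M.
Found M.

Yes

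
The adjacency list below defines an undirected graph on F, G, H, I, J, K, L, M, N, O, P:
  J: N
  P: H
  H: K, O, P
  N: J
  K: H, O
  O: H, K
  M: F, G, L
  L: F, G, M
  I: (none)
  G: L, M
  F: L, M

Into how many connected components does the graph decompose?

4

From F: component {F, G, L, M}.
From H: component {H, K, O, P}.
From I: component {I}.
From J: component {J, N}.
That's 4 components.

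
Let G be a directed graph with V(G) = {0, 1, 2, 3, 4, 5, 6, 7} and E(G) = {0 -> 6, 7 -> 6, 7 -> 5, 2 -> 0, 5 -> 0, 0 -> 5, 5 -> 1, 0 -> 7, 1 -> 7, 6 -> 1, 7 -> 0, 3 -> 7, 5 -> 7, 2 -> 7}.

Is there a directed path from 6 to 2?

No

Explore from 6.
Distance 1: reach 1.
Distance 2: reach 7.
Distance 3: reach 0, 5.
The search from 6 is exhausted; no directed path reaches 2.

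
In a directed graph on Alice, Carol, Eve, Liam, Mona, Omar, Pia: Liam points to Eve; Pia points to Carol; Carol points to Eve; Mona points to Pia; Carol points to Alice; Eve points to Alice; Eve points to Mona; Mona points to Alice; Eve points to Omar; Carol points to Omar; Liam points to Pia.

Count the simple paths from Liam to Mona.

2

Liam→Eve→Mona
Liam→Pia→Carol→Eve→Mona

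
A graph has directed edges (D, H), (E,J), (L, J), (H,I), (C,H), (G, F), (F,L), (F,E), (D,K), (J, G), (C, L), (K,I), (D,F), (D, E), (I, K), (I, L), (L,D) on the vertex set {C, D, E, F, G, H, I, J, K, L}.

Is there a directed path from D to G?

Yes

Explore from D.
Distance 1: reach E, F, H, K.
Distance 2: reach I, J, L.
Distance 3: reach G.
Found G.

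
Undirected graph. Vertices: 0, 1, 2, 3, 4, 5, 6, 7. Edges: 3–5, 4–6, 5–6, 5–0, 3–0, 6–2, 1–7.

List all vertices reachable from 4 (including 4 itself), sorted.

Start at 4.
Its neighbours: 6.
Then their neighbours: 2, 5.
Then next layer: 0, 3.
Nothing further is reachable.

0, 2, 3, 4, 5, 6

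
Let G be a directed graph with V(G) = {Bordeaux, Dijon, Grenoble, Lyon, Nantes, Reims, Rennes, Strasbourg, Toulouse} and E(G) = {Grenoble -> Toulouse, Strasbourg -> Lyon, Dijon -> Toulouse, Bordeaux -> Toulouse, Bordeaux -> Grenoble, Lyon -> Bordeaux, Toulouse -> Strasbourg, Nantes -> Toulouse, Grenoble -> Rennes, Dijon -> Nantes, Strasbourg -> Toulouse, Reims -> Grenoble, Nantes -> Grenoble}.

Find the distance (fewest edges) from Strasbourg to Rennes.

4

Distance 0: Strasbourg.
Distance 1: Lyon, Toulouse.
Distance 2: Bordeaux.
Distance 3: Grenoble.
Distance 4: Rennes — contains Rennes.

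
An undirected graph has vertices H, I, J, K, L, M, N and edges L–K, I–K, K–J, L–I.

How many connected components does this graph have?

4

From H: component {H}.
From I: component {I, J, K, L}.
From M: component {M}.
From N: component {N}.
That's 4 components.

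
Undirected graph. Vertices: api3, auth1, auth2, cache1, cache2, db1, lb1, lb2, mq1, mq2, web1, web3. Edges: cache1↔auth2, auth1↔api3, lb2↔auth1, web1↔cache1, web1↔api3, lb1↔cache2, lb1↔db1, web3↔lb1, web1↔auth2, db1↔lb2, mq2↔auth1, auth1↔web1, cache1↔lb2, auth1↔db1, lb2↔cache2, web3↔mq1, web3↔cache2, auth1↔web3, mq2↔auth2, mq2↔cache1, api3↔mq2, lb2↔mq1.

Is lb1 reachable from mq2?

Explore from mq2.
Distance 1: reach api3, auth1, auth2, cache1.
Distance 2: reach db1, lb2, web1, web3.
Distance 3: reach cache2, lb1, mq1.
Found lb1.

Yes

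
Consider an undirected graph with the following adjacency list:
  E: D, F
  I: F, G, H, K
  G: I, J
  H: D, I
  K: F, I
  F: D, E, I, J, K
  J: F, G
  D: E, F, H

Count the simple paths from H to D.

H–D
H–I–F–D
H–I–F–E–D
H–I–G–J–F–D
H–I–G–J–F–E–D
H–I–K–F–D
H–I–K–F–E–D

7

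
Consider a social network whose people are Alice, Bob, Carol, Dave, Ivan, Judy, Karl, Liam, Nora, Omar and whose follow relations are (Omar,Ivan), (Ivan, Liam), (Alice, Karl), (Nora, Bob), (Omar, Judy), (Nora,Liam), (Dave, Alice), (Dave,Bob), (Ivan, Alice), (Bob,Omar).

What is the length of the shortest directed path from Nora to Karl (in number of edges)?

5

Distance 0: Nora.
Distance 1: Bob, Liam.
Distance 2: Omar.
Distance 3: Ivan, Judy.
Distance 4: Alice.
Distance 5: Karl — contains Karl.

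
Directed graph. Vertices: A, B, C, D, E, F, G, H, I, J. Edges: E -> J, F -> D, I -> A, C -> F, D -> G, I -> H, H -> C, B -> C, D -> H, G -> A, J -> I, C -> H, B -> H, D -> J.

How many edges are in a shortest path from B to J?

4

Distance 0: B.
Distance 1: C, H.
Distance 2: F.
Distance 3: D.
Distance 4: G, J — contains J.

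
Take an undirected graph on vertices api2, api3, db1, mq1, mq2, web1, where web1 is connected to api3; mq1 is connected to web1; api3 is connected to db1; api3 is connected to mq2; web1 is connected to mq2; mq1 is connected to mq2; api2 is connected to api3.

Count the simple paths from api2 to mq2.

3

api2–api3–mq2
api2–api3–web1–mq1–mq2
api2–api3–web1–mq2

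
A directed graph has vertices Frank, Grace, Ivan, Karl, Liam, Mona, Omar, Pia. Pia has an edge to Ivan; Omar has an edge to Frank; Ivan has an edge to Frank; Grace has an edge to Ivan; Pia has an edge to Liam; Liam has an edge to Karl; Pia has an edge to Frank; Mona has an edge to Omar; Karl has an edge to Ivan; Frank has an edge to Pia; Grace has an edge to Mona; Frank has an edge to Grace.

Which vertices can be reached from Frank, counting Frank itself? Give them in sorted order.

Frank, Grace, Ivan, Karl, Liam, Mona, Omar, Pia

Start at Frank.
Its neighbours: Grace, Pia.
Then their neighbours: Ivan, Liam, Mona.
Then next layer: Karl, Omar.
Every vertex is now reached.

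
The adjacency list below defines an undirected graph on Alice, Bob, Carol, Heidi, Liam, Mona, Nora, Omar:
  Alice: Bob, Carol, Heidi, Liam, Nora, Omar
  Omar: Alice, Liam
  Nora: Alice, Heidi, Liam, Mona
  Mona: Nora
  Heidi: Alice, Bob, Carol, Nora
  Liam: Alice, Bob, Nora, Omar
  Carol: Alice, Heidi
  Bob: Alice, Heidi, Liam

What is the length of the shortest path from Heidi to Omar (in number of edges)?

2

Distance 0: Heidi.
Distance 1: Alice, Bob, Carol, Nora.
Distance 2: Liam, Mona, Omar — contains Omar.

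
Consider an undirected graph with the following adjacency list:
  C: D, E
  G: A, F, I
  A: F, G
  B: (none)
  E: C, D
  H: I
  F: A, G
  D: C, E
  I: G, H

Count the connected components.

3

From A: component {A, F, G, H, I}.
From B: component {B}.
From C: component {C, D, E}.
That's 3 components.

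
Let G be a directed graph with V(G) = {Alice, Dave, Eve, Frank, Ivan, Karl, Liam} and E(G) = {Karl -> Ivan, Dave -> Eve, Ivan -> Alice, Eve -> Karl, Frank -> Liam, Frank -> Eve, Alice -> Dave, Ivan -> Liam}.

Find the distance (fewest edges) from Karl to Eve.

Distance 0: Karl.
Distance 1: Ivan.
Distance 2: Alice, Liam.
Distance 3: Dave.
Distance 4: Eve — contains Eve.

4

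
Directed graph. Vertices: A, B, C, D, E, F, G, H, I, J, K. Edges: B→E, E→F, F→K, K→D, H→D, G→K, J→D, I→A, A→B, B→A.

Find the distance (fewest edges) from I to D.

6

Distance 0: I.
Distance 1: A.
Distance 2: B.
Distance 3: E.
Distance 4: F.
Distance 5: K.
Distance 6: D — contains D.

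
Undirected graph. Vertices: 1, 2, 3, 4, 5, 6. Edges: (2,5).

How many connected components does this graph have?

5

From 1: component {1}.
From 2: component {2, 5}.
From 3: component {3}.
From 4: component {4}.
From 6: component {6}.
That's 5 components.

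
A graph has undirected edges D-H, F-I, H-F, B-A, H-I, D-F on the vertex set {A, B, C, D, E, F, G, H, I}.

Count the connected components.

5

From A: component {A, B}.
From C: component {C}.
From D: component {D, F, H, I}.
From E: component {E}.
From G: component {G}.
That's 5 components.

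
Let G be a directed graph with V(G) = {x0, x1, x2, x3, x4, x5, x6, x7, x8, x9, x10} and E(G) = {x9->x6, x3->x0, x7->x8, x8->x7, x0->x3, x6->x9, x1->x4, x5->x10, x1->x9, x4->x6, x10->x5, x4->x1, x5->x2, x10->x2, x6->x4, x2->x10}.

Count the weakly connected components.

From x0: component {x0, x3}.
From x1: component {x1, x4, x6, x9}.
From x2: component {x2, x5, x10}.
From x7: component {x7, x8}.
That's 4 components.

4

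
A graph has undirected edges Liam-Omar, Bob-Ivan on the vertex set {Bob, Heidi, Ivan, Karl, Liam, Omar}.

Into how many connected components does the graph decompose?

4

From Bob: component {Bob, Ivan}.
From Heidi: component {Heidi}.
From Karl: component {Karl}.
From Liam: component {Liam, Omar}.
That's 4 components.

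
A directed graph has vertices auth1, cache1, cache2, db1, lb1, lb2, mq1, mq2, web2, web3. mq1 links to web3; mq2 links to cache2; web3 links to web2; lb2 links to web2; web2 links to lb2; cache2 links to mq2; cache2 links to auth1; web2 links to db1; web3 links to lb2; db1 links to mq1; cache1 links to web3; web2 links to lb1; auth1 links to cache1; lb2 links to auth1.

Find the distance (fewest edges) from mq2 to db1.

Distance 0: mq2.
Distance 1: cache2.
Distance 2: auth1.
Distance 3: cache1.
Distance 4: web3.
Distance 5: lb2, web2.
Distance 6: db1, lb1 — contains db1.

6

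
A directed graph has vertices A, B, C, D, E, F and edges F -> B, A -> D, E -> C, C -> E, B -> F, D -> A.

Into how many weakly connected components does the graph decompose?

From A: component {A, D}.
From B: component {B, F}.
From C: component {C, E}.
That's 3 components.

3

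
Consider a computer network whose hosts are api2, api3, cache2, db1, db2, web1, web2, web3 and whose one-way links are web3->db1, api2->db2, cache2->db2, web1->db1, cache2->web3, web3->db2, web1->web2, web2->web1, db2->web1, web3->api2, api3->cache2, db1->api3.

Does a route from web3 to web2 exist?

Yes

Explore from web3.
Distance 1: reach api2, db1, db2.
Distance 2: reach api3, web1.
Distance 3: reach cache2, web2.
Found web2.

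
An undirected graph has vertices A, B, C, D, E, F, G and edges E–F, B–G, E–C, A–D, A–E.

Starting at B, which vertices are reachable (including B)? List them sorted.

Start at B.
Its neighbours: G.
Nothing further is reachable.

B, G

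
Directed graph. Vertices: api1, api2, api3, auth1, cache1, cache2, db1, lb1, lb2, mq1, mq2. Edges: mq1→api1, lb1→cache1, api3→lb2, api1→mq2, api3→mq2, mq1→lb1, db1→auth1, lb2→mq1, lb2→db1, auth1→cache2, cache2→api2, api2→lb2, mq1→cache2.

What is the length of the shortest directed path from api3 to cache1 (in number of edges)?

4

Distance 0: api3.
Distance 1: lb2, mq2.
Distance 2: db1, mq1.
Distance 3: api1, auth1, cache2, lb1.
Distance 4: api2, cache1 — contains cache1.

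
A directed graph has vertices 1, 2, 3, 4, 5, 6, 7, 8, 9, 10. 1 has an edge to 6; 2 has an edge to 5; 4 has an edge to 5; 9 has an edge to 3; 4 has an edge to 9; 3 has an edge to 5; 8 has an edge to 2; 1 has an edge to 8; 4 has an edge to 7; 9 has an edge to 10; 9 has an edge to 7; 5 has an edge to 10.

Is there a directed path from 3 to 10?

Yes

Explore from 3.
Distance 1: reach 5.
Distance 2: reach 10.
Found 10.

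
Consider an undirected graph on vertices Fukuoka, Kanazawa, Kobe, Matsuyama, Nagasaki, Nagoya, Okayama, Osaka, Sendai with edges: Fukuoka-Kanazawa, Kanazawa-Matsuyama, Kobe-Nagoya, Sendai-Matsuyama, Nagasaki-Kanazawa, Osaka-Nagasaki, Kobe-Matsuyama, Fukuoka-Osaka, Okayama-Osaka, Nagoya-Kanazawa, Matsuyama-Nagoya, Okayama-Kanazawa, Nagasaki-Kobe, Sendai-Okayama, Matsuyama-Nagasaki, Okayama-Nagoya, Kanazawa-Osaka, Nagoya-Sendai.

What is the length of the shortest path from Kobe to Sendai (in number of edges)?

Distance 0: Kobe.
Distance 1: Matsuyama, Nagasaki, Nagoya.
Distance 2: Kanazawa, Okayama, Osaka, Sendai — contains Sendai.

2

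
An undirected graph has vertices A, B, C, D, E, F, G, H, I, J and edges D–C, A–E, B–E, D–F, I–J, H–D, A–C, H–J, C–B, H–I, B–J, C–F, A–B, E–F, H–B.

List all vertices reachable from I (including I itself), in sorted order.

Start at I.
Its neighbours: H, J.
Then their neighbours: B, D.
Then next layer: A, C, E, F.
Nothing further is reachable.

A, B, C, D, E, F, H, I, J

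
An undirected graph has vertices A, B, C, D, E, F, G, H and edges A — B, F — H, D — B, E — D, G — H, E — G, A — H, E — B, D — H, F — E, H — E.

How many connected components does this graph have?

2

From A: component {A, B, D, E, F, G, H}.
From C: component {C}.
That's 2 components.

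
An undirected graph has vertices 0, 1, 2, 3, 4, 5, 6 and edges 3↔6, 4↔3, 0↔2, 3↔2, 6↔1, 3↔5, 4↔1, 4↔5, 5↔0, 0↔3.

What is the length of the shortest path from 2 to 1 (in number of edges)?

3

Distance 0: 2.
Distance 1: 0, 3.
Distance 2: 4, 5, 6.
Distance 3: 1 — contains 1.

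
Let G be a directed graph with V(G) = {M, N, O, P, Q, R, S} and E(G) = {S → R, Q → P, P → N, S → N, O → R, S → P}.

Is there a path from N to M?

No

N has no outgoing edges, so nothing is reachable from it.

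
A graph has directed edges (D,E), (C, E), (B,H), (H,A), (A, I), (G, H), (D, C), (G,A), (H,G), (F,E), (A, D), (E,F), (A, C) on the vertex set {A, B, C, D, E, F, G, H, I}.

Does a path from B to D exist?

Explore from B.
Distance 1: reach H.
Distance 2: reach A, G.
Distance 3: reach C, D, I.
Found D.

Yes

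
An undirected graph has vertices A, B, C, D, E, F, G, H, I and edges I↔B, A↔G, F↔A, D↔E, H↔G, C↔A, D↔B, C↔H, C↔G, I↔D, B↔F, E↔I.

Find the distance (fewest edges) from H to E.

Distance 0: H.
Distance 1: C, G.
Distance 2: A.
Distance 3: F.
Distance 4: B.
Distance 5: D, I.
Distance 6: E — contains E.

6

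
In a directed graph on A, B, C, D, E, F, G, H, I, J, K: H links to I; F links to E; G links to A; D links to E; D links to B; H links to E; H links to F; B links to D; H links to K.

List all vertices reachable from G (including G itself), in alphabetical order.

A, G

Start at G.
Its neighbours: A.
Nothing further is reachable.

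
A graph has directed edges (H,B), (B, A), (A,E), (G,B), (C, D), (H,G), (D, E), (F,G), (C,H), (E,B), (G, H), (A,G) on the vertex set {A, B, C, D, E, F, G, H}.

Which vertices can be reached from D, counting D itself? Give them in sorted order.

Start at D.
Its neighbours: E.
Then their neighbours: B.
Then next layer: A.
Then next layer: G.
Then next layer: H.
Nothing further is reachable.

A, B, D, E, G, H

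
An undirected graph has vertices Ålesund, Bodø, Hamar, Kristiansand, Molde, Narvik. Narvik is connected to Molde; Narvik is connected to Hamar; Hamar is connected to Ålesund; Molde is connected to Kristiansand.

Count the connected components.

2

From Ålesund: component {Ålesund, Hamar, Kristiansand, Molde, Narvik}.
From Bodø: component {Bodø}.
That's 2 components.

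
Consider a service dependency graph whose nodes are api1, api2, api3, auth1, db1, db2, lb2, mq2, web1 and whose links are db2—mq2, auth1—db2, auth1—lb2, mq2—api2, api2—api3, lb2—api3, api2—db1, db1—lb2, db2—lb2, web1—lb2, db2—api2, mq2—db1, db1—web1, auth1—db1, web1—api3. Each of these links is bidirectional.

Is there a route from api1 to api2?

api1 has no edges, so nothing is reachable from it.

No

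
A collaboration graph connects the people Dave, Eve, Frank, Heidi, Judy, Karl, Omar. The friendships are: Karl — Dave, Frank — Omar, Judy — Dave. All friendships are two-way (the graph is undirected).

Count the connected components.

4

From Dave: component {Dave, Judy, Karl}.
From Eve: component {Eve}.
From Frank: component {Frank, Omar}.
From Heidi: component {Heidi}.
That's 4 components.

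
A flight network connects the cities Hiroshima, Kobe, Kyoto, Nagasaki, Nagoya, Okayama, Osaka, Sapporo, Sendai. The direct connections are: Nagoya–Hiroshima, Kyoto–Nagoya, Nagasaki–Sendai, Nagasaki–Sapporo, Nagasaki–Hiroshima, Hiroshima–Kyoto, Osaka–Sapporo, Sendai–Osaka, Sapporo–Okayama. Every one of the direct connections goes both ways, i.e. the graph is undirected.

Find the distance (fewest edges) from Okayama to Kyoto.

Distance 0: Okayama.
Distance 1: Sapporo.
Distance 2: Nagasaki, Osaka.
Distance 3: Hiroshima, Sendai.
Distance 4: Kyoto, Nagoya — contains Kyoto.

4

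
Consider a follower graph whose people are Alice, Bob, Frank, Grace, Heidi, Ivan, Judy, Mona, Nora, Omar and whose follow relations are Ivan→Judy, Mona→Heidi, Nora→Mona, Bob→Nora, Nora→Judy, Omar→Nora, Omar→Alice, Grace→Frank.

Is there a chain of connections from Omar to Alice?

Explore from Omar.
Distance 1: reach Alice, Nora.
Found Alice.

Yes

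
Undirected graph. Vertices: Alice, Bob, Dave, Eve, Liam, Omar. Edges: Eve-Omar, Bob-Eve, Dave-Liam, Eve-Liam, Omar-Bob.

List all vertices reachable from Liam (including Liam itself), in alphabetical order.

Start at Liam.
Its neighbours: Dave, Eve.
Then their neighbours: Bob, Omar.
Nothing further is reachable.

Bob, Dave, Eve, Liam, Omar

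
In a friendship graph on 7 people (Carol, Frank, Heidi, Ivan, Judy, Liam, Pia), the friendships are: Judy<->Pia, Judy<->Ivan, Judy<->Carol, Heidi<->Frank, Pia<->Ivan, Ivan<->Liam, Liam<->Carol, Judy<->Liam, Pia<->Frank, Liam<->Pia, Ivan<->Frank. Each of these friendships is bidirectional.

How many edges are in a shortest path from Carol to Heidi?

4

Distance 0: Carol.
Distance 1: Judy, Liam.
Distance 2: Ivan, Pia.
Distance 3: Frank.
Distance 4: Heidi — contains Heidi.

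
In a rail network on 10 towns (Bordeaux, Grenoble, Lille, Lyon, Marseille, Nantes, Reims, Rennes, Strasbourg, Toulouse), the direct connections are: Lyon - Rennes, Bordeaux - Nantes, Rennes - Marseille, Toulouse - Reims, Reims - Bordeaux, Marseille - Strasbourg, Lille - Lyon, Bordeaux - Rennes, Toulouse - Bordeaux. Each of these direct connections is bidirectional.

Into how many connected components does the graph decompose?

From Bordeaux: component {Bordeaux, Lille, Lyon, Marseille, Nantes, Reims, Rennes, Strasbourg, Toulouse}.
From Grenoble: component {Grenoble}.
That's 2 components.

2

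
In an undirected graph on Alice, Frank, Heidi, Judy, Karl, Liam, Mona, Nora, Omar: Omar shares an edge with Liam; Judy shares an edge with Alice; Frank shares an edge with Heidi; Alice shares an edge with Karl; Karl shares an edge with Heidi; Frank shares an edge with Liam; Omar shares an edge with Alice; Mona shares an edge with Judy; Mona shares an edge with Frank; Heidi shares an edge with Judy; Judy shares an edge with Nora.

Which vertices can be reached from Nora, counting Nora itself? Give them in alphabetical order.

Start at Nora.
Its neighbours: Judy.
Then their neighbours: Alice, Heidi, Mona.
Then next layer: Frank, Karl, Omar.
Then next layer: Liam.
Every vertex is now reached.

Alice, Frank, Heidi, Judy, Karl, Liam, Mona, Nora, Omar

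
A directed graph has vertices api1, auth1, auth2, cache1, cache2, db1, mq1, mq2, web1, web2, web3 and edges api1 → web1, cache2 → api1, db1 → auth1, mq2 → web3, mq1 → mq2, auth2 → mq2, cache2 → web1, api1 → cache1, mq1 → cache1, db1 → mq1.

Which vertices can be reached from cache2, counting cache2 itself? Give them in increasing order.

Start at cache2.
Its neighbours: api1, web1.
Then their neighbours: cache1.
Nothing further is reachable.

api1, cache1, cache2, web1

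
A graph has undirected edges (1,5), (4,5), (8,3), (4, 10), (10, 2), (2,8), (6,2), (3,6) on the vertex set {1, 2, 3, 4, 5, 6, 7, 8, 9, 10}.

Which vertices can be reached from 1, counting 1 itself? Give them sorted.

1, 2, 3, 4, 5, 6, 8, 10

Start at 1.
Its neighbours: 5.
Then their neighbours: 4.
Then next layer: 10.
Then next layer: 2.
Then next layer: 6, 8.
Then next layer: 3.
Nothing further is reachable.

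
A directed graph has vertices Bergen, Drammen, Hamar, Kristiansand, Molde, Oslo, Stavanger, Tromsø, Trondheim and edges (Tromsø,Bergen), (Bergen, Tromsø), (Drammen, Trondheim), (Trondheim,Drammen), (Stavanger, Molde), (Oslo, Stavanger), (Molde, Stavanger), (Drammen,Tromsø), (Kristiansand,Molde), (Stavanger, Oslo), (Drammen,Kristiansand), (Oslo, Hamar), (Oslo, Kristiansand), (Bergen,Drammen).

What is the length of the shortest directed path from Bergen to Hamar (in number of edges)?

6

Distance 0: Bergen.
Distance 1: Drammen, Tromsø.
Distance 2: Kristiansand, Trondheim.
Distance 3: Molde.
Distance 4: Stavanger.
Distance 5: Oslo.
Distance 6: Hamar — contains Hamar.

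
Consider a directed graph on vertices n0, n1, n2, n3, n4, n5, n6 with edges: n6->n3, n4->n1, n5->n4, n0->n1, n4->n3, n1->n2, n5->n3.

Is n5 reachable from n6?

No

Explore from n6.
Distance 1: reach n3.
The search from n6 is exhausted; no directed path reaches n5.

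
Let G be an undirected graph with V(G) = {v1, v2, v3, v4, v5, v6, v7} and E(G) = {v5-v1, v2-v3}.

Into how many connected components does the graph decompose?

5

From v1: component {v1, v5}.
From v2: component {v2, v3}.
From v4: component {v4}.
From v6: component {v6}.
From v7: component {v7}.
That's 5 components.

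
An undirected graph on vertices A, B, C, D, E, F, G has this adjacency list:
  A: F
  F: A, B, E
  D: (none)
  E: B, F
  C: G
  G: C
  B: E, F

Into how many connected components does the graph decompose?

From A: component {A, B, E, F}.
From C: component {C, G}.
From D: component {D}.
That's 3 components.

3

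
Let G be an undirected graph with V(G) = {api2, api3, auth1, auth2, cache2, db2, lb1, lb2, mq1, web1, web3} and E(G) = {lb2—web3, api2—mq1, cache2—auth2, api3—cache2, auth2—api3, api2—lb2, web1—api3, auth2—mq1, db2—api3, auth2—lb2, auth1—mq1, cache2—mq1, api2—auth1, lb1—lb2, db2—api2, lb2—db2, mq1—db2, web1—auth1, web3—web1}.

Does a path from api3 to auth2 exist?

Explore from api3.
Distance 1: reach auth2, cache2, db2, web1.
Found auth2.

Yes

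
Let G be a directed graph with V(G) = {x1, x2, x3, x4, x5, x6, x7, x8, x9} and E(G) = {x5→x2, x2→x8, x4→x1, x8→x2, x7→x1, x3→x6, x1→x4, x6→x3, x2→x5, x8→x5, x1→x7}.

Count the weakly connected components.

4

From x1: component {x1, x4, x7}.
From x2: component {x2, x5, x8}.
From x3: component {x3, x6}.
From x9: component {x9}.
That's 4 components.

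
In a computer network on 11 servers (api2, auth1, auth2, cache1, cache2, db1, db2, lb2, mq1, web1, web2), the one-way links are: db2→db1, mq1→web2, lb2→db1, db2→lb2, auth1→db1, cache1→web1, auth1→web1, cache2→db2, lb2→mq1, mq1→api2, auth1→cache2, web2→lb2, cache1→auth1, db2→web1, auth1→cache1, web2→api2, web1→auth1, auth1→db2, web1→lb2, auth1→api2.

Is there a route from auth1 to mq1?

Yes

Explore from auth1.
Distance 1: reach api2, cache1, cache2, db1, db2, web1.
Distance 2: reach lb2.
Distance 3: reach mq1.
Found mq1.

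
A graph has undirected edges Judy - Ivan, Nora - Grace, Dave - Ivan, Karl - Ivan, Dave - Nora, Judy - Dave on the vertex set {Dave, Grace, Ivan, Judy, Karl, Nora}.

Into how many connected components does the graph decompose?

1

From Dave: component {Dave, Grace, Ivan, Judy, Karl, Nora}.
That's 1 component.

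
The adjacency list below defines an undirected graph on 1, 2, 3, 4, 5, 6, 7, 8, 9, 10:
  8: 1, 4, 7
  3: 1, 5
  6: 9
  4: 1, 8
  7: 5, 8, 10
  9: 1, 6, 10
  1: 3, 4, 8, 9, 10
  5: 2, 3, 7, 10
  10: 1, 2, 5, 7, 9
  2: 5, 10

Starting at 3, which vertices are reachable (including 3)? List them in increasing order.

1, 2, 3, 4, 5, 6, 7, 8, 9, 10

Start at 3.
Its neighbours: 1, 5.
Then their neighbours: 2, 4, 7, 8, 9, 10.
Then next layer: 6.
Every vertex is now reached.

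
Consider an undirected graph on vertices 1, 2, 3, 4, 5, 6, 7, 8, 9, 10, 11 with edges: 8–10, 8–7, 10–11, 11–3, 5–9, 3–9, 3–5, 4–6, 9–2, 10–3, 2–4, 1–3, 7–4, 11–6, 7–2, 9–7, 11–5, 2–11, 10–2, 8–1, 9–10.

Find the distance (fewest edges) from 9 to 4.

Distance 0: 9.
Distance 1: 2, 3, 5, 7, 10.
Distance 2: 1, 4, 8, 11 — contains 4.

2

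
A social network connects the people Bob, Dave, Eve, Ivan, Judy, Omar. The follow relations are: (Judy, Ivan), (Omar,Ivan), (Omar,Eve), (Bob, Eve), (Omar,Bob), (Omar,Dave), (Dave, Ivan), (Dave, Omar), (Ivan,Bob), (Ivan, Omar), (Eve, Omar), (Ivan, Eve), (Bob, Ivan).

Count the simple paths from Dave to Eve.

9

Dave→Ivan→Bob→Eve
Dave→Ivan→Eve
Dave→Ivan→Omar→Bob→Eve
Dave→Ivan→Omar→Eve
Dave→Omar→Bob→Eve
Dave→Omar→Bob→Ivan→Eve
Dave→Omar→Eve
Dave→Omar→Ivan→Bob→Eve
Dave→Omar→Ivan→Eve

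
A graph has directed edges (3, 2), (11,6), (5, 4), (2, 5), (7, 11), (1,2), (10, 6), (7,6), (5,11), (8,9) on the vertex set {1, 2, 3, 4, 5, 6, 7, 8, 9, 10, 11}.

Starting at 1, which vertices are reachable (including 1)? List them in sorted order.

Start at 1.
Its neighbours: 2.
Then their neighbours: 5.
Then next layer: 4, 11.
Then next layer: 6.
Nothing further is reachable.

1, 2, 4, 5, 6, 11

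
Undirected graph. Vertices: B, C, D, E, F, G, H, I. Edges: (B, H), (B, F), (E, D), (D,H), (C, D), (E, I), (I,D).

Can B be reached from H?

Explore from H.
Distance 1: reach B, D.
Found B.

Yes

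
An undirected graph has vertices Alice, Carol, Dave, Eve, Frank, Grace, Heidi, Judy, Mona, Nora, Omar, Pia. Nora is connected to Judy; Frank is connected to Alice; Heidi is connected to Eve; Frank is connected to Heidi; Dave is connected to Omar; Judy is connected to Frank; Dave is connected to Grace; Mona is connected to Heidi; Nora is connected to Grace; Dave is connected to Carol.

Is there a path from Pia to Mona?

Pia has no edges, so nothing is reachable from it.

No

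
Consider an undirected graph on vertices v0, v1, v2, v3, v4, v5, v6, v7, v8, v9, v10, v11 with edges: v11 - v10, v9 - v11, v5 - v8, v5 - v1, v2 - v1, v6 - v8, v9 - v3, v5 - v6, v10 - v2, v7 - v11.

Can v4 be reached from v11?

Explore from v11.
Distance 1: reach v7, v9, v10.
Distance 2: reach v2, v3.
Distance 3: reach v1.
Distance 4: reach v5.
Distance 5: reach v6, v8.
The search is exhausted without reaching v4; it lies in a different component.

No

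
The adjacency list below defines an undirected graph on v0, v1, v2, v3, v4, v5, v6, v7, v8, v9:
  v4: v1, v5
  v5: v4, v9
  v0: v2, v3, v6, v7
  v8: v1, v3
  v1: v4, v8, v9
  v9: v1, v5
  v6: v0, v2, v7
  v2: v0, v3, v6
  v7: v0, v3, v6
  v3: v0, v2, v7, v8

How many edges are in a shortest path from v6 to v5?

Distance 0: v6.
Distance 1: v0, v2, v7.
Distance 2: v3.
Distance 3: v8.
Distance 4: v1.
Distance 5: v4, v9.
Distance 6: v5 — contains v5.

6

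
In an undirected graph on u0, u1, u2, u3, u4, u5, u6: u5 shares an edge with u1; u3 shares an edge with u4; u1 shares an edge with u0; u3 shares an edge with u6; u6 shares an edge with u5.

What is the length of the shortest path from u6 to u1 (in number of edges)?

2

Distance 0: u6.
Distance 1: u3, u5.
Distance 2: u1, u4 — contains u1.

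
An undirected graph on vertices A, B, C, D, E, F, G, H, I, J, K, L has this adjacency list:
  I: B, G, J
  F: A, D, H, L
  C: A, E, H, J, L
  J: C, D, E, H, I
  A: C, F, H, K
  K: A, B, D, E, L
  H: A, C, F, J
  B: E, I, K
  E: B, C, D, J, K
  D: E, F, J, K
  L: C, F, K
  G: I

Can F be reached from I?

Yes

Explore from I.
Distance 1: reach B, G, J.
Distance 2: reach C, D, E, H, K.
Distance 3: reach A, F, L.
Found F.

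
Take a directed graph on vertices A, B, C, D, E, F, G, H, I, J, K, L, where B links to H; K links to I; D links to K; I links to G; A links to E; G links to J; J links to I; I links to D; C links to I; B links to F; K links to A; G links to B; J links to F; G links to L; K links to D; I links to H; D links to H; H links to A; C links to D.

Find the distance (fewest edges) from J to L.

Distance 0: J.
Distance 1: F, I.
Distance 2: D, G, H.
Distance 3: A, B, K, L — contains L.

3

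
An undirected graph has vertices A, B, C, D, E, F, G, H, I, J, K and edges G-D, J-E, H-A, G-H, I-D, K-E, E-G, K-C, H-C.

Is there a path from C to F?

No

Explore from C.
Distance 1: reach H, K.
Distance 2: reach A, E, G.
Distance 3: reach D, J.
Distance 4: reach I.
The search is exhausted without reaching F; it lies in a different component.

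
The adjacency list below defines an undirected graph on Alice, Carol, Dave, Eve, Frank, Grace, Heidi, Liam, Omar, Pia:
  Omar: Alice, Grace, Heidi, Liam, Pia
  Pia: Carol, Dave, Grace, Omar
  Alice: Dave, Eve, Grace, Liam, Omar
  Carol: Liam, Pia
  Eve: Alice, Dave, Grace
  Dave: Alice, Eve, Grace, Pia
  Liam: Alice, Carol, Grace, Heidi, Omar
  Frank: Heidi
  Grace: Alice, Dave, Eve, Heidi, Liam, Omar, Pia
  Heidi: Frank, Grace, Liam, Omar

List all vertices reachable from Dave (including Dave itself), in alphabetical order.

Alice, Carol, Dave, Eve, Frank, Grace, Heidi, Liam, Omar, Pia

Start at Dave.
Its neighbours: Alice, Eve, Grace, Pia.
Then their neighbours: Carol, Heidi, Liam, Omar.
Then next layer: Frank.
Every vertex is now reached.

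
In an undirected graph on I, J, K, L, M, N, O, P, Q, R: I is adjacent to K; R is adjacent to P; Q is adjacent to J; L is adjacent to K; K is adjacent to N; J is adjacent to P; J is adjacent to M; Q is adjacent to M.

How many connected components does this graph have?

3

From I: component {I, K, L, N}.
From J: component {J, M, P, Q, R}.
From O: component {O}.
That's 3 components.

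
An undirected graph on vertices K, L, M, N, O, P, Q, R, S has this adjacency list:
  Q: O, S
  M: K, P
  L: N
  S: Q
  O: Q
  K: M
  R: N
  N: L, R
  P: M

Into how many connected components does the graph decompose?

3

From K: component {K, M, P}.
From L: component {L, N, R}.
From O: component {O, Q, S}.
That's 3 components.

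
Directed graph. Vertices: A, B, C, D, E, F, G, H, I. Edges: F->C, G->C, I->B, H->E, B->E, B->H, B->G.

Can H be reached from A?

No

A has no outgoing edges, so nothing is reachable from it.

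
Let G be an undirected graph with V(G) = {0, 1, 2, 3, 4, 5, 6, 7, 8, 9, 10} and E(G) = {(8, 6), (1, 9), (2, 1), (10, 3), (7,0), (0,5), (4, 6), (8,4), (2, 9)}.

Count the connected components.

From 0: component {0, 5, 7}.
From 1: component {1, 2, 9}.
From 3: component {3, 10}.
From 4: component {4, 6, 8}.
That's 4 components.

4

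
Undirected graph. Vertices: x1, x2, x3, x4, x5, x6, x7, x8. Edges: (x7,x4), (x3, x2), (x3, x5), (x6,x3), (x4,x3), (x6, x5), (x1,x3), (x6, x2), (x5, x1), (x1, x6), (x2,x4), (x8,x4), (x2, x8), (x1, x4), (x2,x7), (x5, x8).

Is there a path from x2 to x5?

Yes

Explore from x2.
Distance 1: reach x3, x4, x6, x7, x8.
Distance 2: reach x1, x5.
Found x5.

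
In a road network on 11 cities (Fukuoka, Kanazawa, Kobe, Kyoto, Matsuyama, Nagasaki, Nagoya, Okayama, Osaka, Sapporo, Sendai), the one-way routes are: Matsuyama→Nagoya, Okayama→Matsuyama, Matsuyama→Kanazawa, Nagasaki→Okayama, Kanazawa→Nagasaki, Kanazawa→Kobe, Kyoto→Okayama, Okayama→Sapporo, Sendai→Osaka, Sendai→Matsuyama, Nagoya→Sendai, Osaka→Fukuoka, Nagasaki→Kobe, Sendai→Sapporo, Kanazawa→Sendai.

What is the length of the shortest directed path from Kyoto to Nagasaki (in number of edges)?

Distance 0: Kyoto.
Distance 1: Okayama.
Distance 2: Matsuyama, Sapporo.
Distance 3: Kanazawa, Nagoya.
Distance 4: Kobe, Nagasaki, Sendai — contains Nagasaki.

4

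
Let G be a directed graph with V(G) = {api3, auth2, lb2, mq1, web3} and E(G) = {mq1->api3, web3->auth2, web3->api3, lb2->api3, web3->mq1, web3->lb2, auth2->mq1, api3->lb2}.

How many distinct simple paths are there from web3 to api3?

web3→api3
web3→auth2→mq1→api3
web3→lb2→api3
web3→mq1→api3

4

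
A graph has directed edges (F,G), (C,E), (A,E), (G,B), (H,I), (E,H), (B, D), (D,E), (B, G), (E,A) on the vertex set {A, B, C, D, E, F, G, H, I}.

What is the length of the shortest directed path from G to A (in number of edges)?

4

Distance 0: G.
Distance 1: B.
Distance 2: D.
Distance 3: E.
Distance 4: A, H — contains A.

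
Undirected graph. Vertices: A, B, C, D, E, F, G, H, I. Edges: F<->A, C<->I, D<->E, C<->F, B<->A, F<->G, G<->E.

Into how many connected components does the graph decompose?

From A: component {A, B, C, D, E, F, G, I}.
From H: component {H}.
That's 2 components.

2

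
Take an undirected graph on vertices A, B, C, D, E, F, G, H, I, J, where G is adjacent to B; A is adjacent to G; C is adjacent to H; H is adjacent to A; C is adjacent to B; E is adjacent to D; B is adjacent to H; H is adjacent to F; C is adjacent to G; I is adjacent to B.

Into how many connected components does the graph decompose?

From A: component {A, B, C, F, G, H, I}.
From D: component {D, E}.
From J: component {J}.
That's 3 components.

3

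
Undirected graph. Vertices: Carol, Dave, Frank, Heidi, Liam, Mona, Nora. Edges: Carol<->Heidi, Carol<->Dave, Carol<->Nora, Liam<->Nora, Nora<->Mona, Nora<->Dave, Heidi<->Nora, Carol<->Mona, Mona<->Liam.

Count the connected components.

2

From Carol: component {Carol, Dave, Heidi, Liam, Mona, Nora}.
From Frank: component {Frank}.
That's 2 components.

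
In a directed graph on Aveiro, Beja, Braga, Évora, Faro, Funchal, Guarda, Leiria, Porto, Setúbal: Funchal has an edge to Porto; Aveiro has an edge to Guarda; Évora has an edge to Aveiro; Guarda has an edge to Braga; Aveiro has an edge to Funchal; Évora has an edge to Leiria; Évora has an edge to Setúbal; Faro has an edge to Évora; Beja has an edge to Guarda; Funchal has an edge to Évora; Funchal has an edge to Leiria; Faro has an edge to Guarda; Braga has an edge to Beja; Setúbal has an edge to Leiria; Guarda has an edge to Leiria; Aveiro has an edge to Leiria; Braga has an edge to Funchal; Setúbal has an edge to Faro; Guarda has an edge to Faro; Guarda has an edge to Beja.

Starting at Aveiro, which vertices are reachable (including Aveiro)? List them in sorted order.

Aveiro, Beja, Braga, Évora, Faro, Funchal, Guarda, Leiria, Porto, Setúbal

Start at Aveiro.
Its neighbours: Funchal, Guarda, Leiria.
Then their neighbours: Beja, Braga, Évora, Faro, Porto.
Then next layer: Setúbal.
Every vertex is now reached.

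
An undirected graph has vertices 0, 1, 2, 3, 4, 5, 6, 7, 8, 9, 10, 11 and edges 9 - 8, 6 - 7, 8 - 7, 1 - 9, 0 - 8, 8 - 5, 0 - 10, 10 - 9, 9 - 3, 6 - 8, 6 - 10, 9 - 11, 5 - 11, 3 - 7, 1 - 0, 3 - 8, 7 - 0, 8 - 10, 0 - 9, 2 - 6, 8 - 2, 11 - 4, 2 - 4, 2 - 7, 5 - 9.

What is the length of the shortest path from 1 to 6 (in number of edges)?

3

Distance 0: 1.
Distance 1: 0, 9.
Distance 2: 3, 5, 7, 8, 10, 11.
Distance 3: 2, 4, 6 — contains 6.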